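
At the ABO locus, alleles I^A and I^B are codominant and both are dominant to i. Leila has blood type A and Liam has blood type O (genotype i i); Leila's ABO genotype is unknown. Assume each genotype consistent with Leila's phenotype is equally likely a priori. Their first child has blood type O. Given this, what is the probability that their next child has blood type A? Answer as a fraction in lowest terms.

Possible genotypes: Leila ∈ {I^A I^A, I^A i}; Liam ∈ {i i}.
Weight each parental genotype pair by prior × P(type-O child):
  I^A i × i i: posterior weight 1; P(next child type A) = 1/2.
Weighted sum = 1/2.

1/2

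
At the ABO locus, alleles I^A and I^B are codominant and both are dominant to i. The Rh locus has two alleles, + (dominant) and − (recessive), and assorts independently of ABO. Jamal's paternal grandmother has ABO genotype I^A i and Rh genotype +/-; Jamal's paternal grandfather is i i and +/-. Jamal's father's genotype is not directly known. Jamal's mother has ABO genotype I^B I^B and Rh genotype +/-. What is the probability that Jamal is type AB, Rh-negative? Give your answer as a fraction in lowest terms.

Jamal's father's ABO genotype from I^A i × i i: 1/2 I^A i, 1/2 i i.
Crossing each possibility with the mother I^B I^B and summing P(type AB): 1/2·1/2 + 1/2·0 = 1/4.
Similarly for Rh via the father's Rh distribution: P(Rh-) = 1/4.
Independent loci: 1/4 × 1/4 = 1/16.

1/16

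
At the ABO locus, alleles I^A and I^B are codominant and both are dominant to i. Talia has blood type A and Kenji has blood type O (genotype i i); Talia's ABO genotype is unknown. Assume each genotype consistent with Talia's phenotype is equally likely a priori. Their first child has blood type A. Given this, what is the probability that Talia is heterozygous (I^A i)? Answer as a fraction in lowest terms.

Possible genotypes: Talia ∈ {I^A I^A, I^A i}; Kenji ∈ {i i}.
Weight each parental genotype pair by prior × P(type-A child):
  I^A I^A × i i: posterior weight 2/3.
  I^A i × i i: posterior weight 1/3.
Sum the posterior weight over pairs where Talia is I^A i: 1/3.

1/3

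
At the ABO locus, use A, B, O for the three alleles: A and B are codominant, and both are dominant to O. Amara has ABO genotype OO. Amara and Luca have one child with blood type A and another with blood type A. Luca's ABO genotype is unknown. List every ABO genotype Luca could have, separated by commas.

For each candidate genotype of Luca, check whether crossing it with OO can produce every observed child phenotype.
  AA → possible child types {A} ✓
  AB → possible child types {A, B} ✓
  AO → possible child types {O, A} ✓
  BB → possible child types {B} ✗
  BO → possible child types {O, B} ✗
  OO → possible child types {O} ✗

AA, AB, AO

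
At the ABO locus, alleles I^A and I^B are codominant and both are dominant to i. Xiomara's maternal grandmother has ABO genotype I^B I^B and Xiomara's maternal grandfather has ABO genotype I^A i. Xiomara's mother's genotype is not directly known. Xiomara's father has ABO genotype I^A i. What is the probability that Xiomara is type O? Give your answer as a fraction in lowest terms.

1/8

Xiomara's mother's ABO genotype from I^B I^B × I^A i: 1/2 I^A I^B, 1/2 I^B i.
Crossing each possibility with the father I^A i and summing P(type O): 1/2·0 + 1/2·1/4 = 1/8.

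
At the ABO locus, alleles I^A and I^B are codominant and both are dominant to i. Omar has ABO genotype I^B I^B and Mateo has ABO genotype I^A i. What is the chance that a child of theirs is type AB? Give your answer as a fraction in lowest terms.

1/2

ABO cross I^B I^B × I^A i → offspring phenotypes: 1/2 B, 1/2 AB.
So P(type AB) = 1/2.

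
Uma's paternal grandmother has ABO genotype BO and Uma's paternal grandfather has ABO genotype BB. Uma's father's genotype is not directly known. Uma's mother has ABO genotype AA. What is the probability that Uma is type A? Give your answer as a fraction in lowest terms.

Uma's father's ABO genotype from BO × BB: 1/2 BB, 1/2 BO.
Crossing each possibility with the mother AA and summing P(type A): 1/2·0 + 1/2·1/2 = 1/4.

1/4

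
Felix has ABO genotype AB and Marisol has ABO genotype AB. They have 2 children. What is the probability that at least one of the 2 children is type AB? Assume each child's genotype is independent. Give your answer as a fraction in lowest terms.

3/4

ABO cross AB × AB → 1/4 A, 1/4 B, 1/2 AB.
So P(type AB) = 1/2 per child.
P(none) = (1/2)^2 = 1/4; P(at least one) = 1 − 1/4 = 3/4.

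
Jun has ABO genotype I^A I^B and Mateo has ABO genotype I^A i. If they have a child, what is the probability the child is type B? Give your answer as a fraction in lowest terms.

1/4

ABO cross I^A I^B × I^A i → offspring phenotypes: 1/2 A, 1/4 B, 1/4 AB.
So P(type B) = 1/4.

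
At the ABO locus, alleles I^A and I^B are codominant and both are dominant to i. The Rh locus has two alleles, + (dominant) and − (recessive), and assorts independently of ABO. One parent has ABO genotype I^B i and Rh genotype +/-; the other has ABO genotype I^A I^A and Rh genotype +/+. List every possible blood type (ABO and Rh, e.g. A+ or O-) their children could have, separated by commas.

A+, AB+

Gametes from I^B i × I^A I^A give offspring ABO genotypes I^A I^B, I^A i, i.e. phenotypes A, AB.
Rh cross +/- × +/+ → phenotypes Rh+.
Combining independently: A+, AB+.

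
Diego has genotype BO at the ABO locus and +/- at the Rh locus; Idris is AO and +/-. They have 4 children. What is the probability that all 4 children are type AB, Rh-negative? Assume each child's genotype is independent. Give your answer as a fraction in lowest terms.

ABO cross BO × AO → 1/4 O, 1/4 A, 1/4 B, 1/4 AB.
Rh cross +/- × +/- → 3/4 Rh+, 1/4 Rh-; so P(type AB, Rh-negative) = 1/4 × 1/4 = 1/16 per child.
All 4 independent: (1/16)^4 = 1/65536.

1/65536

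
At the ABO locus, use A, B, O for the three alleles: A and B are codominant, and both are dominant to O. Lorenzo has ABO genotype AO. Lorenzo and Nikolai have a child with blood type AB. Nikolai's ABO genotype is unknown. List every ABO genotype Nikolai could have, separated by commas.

AB, BB, BO

For each candidate genotype of Nikolai, check whether crossing it with AO can produce every observed child phenotype.
  AA → possible child types {A} ✗
  AB → possible child types {A, B, AB} ✓
  AO → possible child types {O, A} ✗
  BB → possible child types {B, AB} ✓
  BO → possible child types {O, A, B, AB} ✓
  OO → possible child types {O, A} ✗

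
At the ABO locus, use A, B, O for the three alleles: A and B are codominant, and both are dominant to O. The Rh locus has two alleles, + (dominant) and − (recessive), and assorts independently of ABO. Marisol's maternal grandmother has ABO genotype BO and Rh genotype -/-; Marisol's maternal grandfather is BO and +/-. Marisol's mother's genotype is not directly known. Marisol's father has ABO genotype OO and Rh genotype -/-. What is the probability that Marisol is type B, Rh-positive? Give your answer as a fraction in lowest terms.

Marisol's mother's ABO genotype from BO × BO: 1/4 BB, 1/2 BO, 1/4 OO.
Crossing each possibility with the father OO and summing P(type B): 1/4·1 + 1/2·1/2 + 1/4·0 = 1/2.
Similarly for Rh via the mother's Rh distribution: P(Rh+) = 1/4.
Independent loci: 1/2 × 1/4 = 1/8.

1/8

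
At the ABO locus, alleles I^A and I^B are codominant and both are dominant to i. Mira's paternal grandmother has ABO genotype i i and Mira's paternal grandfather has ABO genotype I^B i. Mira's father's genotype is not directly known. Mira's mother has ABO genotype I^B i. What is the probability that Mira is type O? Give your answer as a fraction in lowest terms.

3/8

Mira's father's ABO genotype from i i × I^B i: 1/2 I^B i, 1/2 i i.
Crossing each possibility with the mother I^B i and summing P(type O): 1/2·1/4 + 1/2·1/2 = 3/8.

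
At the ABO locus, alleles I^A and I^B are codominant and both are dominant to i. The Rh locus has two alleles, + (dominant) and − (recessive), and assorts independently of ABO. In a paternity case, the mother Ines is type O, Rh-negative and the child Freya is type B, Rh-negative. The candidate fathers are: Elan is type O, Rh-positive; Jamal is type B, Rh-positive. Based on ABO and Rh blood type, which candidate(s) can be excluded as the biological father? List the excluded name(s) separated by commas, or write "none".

A candidate is excluded only if no genotype consistent with his phenotype could produce a type B, Rh-negative child with a type O, Rh-negative mother.
Elan (type O, Rh+): no genotype consistent with that phenotype can produce a type-B Rh- child with a type-O mother.

Elan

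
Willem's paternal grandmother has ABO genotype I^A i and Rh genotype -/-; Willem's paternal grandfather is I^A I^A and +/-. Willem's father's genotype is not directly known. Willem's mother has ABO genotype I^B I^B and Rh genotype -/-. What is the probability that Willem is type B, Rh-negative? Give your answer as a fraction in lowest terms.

3/16

Willem's father's ABO genotype from I^A i × I^A I^A: 1/2 I^A I^A, 1/2 I^A i.
Crossing each possibility with the mother I^B I^B and summing P(type B): 1/2·0 + 1/2·1/2 = 1/4.
Similarly for Rh via the father's Rh distribution: P(Rh-) = 3/4.
Independent loci: 1/4 × 3/4 = 3/16.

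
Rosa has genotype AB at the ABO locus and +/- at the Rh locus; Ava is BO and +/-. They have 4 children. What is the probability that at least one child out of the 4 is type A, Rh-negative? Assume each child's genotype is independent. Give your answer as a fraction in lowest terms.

14911/65536

ABO cross AB × BO → 1/4 A, 1/2 B, 1/4 AB.
Rh cross +/- × +/- → 3/4 Rh+, 1/4 Rh-; so P(type A, Rh-negative) = 1/4 × 1/4 = 1/16 per child.
P(none) = (15/16)^4 = 50625/65536; P(at least one) = 1 − 50625/65536 = 14911/65536.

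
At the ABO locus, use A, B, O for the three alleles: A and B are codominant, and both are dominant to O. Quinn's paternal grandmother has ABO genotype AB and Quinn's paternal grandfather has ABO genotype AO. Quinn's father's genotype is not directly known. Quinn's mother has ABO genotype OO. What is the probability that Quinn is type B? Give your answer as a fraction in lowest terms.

1/4

Quinn's father's ABO genotype from AB × AO: 1/4 AA, 1/4 AB, 1/4 AO, 1/4 BO.
Crossing each possibility with the mother OO and summing P(type B): 1/4·0 + 1/4·1/2 + 1/4·0 + 1/4·1/2 = 1/4.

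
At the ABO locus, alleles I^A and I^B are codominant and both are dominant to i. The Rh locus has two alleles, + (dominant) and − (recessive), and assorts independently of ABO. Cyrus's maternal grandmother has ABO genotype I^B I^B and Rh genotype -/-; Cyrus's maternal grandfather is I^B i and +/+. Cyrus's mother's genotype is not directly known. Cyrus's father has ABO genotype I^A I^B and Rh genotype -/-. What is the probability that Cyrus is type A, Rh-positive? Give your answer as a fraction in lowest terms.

1/16

Cyrus's mother's ABO genotype from I^B I^B × I^B i: 1/2 I^B I^B, 1/2 I^B i.
Crossing each possibility with the father I^A I^B and summing P(type A): 1/2·0 + 1/2·1/4 = 1/8.
Similarly for Rh via the mother's Rh distribution: P(Rh+) = 1/2.
Independent loci: 1/8 × 1/2 = 1/16.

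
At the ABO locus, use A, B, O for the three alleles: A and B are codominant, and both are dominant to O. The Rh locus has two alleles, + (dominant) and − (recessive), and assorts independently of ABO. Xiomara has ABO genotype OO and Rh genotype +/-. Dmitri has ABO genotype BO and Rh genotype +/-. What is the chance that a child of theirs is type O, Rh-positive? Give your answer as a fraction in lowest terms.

3/8

ABO cross OO × BO → offspring phenotypes: 1/2 O, 1/2 B.
Rh cross +/- × +/- → 3/4 Rh+, 1/4 Rh-.
Independent loci: P(type O, Rh-positive) = 1/2 × 3/4 = 3/8.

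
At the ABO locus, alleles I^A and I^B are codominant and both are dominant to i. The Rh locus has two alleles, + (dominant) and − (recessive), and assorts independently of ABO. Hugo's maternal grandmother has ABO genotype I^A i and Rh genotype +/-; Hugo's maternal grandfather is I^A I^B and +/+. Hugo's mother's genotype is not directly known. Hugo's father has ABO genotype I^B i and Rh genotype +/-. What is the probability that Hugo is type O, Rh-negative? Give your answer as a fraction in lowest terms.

1/64

Hugo's mother's ABO genotype from I^A i × I^A I^B: 1/4 I^A I^A, 1/4 I^A I^B, 1/4 I^A i, 1/4 I^B i.
Crossing each possibility with the father I^B i and summing P(type O): 1/4·0 + 1/4·0 + 1/4·1/4 + 1/4·1/4 = 1/8.
Similarly for Rh via the mother's Rh distribution: P(Rh-) = 1/8.
Independent loci: 1/8 × 1/8 = 1/64.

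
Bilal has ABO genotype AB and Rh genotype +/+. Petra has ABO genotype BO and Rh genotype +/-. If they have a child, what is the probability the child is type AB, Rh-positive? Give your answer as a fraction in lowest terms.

ABO cross AB × BO → offspring phenotypes: 1/4 A, 1/2 B, 1/4 AB.
Rh cross +/+ × +/- → 1 Rh+.
Independent loci: P(type AB, Rh-positive) = 1/4 × 1 = 1/4.

1/4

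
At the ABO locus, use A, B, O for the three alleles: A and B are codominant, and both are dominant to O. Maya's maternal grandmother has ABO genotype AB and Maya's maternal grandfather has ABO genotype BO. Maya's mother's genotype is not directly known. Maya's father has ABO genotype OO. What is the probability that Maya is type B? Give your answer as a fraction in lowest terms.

1/2

Maya's mother's ABO genotype from AB × BO: 1/4 AB, 1/4 AO, 1/4 BB, 1/4 BO.
Crossing each possibility with the father OO and summing P(type B): 1/4·1/2 + 1/4·0 + 1/4·1 + 1/4·1/2 = 1/2.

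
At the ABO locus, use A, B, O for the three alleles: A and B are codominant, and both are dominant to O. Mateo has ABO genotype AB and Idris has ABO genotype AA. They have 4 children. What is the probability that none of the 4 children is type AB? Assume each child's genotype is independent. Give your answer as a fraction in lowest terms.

ABO cross AB × AA → 1/2 A, 1/2 AB.
So P(type AB) = 1/2 per child.
P(not type AB) = 1/2 for one child; (1/2)^4 = 1/16.

1/16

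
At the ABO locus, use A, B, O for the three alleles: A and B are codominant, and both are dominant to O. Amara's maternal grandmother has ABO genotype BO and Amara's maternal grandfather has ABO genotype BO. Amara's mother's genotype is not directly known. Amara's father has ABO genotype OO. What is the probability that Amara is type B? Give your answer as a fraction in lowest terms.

Amara's mother's ABO genotype from BO × BO: 1/4 BB, 1/2 BO, 1/4 OO.
Crossing each possibility with the father OO and summing P(type B): 1/4·1 + 1/2·1/2 + 1/4·0 = 1/2.

1/2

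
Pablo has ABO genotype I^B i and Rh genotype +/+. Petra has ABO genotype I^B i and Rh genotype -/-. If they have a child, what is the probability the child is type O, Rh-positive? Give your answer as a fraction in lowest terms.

1/4

ABO cross I^B i × I^B i → offspring phenotypes: 1/4 O, 3/4 B.
Rh cross +/+ × -/- → 1 Rh+.
Independent loci: P(type O, Rh-positive) = 1/4 × 1 = 1/4.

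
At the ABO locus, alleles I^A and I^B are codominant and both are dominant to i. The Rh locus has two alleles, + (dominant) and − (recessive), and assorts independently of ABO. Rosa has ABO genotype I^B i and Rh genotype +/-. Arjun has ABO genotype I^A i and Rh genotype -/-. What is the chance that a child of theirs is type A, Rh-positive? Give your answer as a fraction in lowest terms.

ABO cross I^B i × I^A i → offspring phenotypes: 1/4 O, 1/4 A, 1/4 B, 1/4 AB.
Rh cross +/- × -/- → 1/2 Rh+, 1/2 Rh-.
Independent loci: P(type A, Rh-positive) = 1/4 × 1/2 = 1/8.

1/8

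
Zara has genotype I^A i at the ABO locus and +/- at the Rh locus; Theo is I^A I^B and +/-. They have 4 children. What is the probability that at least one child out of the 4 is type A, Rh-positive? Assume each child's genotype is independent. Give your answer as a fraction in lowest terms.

3471/4096

ABO cross I^A i × I^A I^B → 1/2 A, 1/4 B, 1/4 AB.
Rh cross +/- × +/- → 3/4 Rh+, 1/4 Rh-; so P(type A, Rh-positive) = 1/2 × 3/4 = 3/8 per child.
P(none) = (5/8)^4 = 625/4096; P(at least one) = 1 − 625/4096 = 3471/4096.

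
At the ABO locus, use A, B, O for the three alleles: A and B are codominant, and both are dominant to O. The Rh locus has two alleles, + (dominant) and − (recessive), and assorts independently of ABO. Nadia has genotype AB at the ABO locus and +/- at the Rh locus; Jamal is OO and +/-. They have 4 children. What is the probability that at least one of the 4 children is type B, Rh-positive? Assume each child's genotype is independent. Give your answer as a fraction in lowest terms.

ABO cross AB × OO → 1/2 A, 1/2 B.
Rh cross +/- × +/- → 3/4 Rh+, 1/4 Rh-; so P(type B, Rh-positive) = 1/2 × 3/4 = 3/8 per child.
P(none) = (5/8)^4 = 625/4096; P(at least one) = 1 − 625/4096 = 3471/4096.

3471/4096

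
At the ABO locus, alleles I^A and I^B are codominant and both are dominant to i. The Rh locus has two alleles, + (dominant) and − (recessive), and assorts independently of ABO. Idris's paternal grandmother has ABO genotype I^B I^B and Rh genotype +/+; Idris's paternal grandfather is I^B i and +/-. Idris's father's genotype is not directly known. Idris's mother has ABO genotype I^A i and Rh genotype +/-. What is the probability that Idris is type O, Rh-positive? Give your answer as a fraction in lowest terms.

Idris's father's ABO genotype from I^B I^B × I^B i: 1/2 I^B I^B, 1/2 I^B i.
Crossing each possibility with the mother I^A i and summing P(type O): 1/2·0 + 1/2·1/4 = 1/8.
Similarly for Rh via the father's Rh distribution: P(Rh+) = 7/8.
Independent loci: 1/8 × 7/8 = 7/64.

7/64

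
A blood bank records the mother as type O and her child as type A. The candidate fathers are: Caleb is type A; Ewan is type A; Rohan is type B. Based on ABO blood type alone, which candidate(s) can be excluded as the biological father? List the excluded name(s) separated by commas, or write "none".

Rohan

A candidate is excluded only if no genotype consistent with his phenotype could produce a type A child with a type O mother.
Rohan (type B): no genotype consistent with that phenotype can produce a type-A child with a type-O mother.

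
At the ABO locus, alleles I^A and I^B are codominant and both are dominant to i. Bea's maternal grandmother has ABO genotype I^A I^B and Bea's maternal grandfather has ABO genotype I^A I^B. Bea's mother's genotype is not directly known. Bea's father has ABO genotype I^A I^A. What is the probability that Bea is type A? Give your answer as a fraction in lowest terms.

1/2

Bea's mother's ABO genotype from I^A I^B × I^A I^B: 1/4 I^A I^A, 1/2 I^A I^B, 1/4 I^B I^B.
Crossing each possibility with the father I^A I^A and summing P(type A): 1/4·1 + 1/2·1/2 + 1/4·0 = 1/2.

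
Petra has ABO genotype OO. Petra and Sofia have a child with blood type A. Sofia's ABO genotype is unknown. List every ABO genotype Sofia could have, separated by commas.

For each candidate genotype of Sofia, check whether crossing it with OO can produce every observed child phenotype.
  AA → possible child types {A} ✓
  AB → possible child types {A, B} ✓
  AO → possible child types {O, A} ✓
  BB → possible child types {B} ✗
  BO → possible child types {O, B} ✗
  OO → possible child types {O} ✗

AA, AB, AO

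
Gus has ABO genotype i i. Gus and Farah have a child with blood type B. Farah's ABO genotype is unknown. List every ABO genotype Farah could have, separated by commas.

For each candidate genotype of Farah, check whether crossing it with i i can produce every observed child phenotype.
  I^A I^A → possible child types {A} ✗
  I^A I^B → possible child types {A, B} ✓
  I^A i → possible child types {O, A} ✗
  I^B I^B → possible child types {B} ✓
  I^B i → possible child types {O, B} ✓
  i i → possible child types {O} ✗

I^A I^B, I^B I^B, I^B i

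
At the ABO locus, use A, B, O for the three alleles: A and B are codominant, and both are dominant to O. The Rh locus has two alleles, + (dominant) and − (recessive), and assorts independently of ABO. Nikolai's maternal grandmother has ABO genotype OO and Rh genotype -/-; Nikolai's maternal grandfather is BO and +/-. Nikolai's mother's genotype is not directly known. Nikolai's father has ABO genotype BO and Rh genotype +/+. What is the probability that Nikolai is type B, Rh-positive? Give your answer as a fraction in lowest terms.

5/8

Nikolai's mother's ABO genotype from OO × BO: 1/2 BO, 1/2 OO.
Crossing each possibility with the father BO and summing P(type B): 1/2·3/4 + 1/2·1/2 = 5/8.
Similarly for Rh via the mother's Rh distribution: P(Rh+) = 1.
Independent loci: 5/8 × 1 = 5/8.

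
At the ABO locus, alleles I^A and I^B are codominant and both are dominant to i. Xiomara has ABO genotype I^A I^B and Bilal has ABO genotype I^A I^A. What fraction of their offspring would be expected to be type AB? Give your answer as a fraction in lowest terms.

ABO cross I^A I^B × I^A I^A → offspring phenotypes: 1/2 A, 1/2 AB.
So P(type AB) = 1/2.

1/2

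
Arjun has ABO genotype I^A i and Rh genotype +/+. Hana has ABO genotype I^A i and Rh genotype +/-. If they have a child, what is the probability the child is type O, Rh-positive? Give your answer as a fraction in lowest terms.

1/4

ABO cross I^A i × I^A i → offspring phenotypes: 1/4 O, 3/4 A.
Rh cross +/+ × +/- → 1 Rh+.
Independent loci: P(type O, Rh-positive) = 1/4 × 1 = 1/4.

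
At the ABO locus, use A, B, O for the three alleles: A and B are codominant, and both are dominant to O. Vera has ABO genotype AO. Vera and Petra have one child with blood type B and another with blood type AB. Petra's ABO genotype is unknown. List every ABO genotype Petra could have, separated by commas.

AB, BB, BO

For each candidate genotype of Petra, check whether crossing it with AO can produce every observed child phenotype.
  AA → possible child types {A} ✗
  AB → possible child types {A, B, AB} ✓
  AO → possible child types {O, A} ✗
  BB → possible child types {B, AB} ✓
  BO → possible child types {O, A, B, AB} ✓
  OO → possible child types {O, A} ✗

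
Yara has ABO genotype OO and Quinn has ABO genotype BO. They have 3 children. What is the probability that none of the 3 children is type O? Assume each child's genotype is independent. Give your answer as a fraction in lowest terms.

1/8

ABO cross OO × BO → 1/2 O, 1/2 B.
So P(type O) = 1/2 per child.
P(not type O) = 1/2 for one child; (1/2)^3 = 1/8.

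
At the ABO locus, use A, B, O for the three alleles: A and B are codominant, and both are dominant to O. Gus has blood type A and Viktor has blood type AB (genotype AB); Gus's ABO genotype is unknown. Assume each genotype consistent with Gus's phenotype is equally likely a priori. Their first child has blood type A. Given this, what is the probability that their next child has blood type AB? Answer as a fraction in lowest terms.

Possible genotypes: Gus ∈ {AA, AO}; Viktor ∈ {AB}.
Weight each parental genotype pair by prior × P(type-A child):
  AA × AB: posterior weight 1/2; P(next child type AB) = 1/2.
  AO × AB: posterior weight 1/2; P(next child type AB) = 1/4.
Weighted sum = 3/8.

3/8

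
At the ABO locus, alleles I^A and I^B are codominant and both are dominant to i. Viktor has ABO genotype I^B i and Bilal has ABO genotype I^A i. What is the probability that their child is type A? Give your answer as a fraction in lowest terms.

ABO cross I^B i × I^A i → offspring phenotypes: 1/4 O, 1/4 A, 1/4 B, 1/4 AB.
So P(type A) = 1/4.

1/4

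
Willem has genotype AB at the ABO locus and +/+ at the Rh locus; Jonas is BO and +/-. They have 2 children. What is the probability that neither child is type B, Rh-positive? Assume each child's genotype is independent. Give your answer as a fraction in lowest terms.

1/4

ABO cross AB × BO → 1/4 A, 1/2 B, 1/4 AB.
Rh cross +/+ × +/- → 1 Rh+; so P(type B, Rh-positive) = 1/2 × 1 = 1/2 per child.
P(not type B, Rh-positive) = 1/2 for one child; (1/2)^2 = 1/4.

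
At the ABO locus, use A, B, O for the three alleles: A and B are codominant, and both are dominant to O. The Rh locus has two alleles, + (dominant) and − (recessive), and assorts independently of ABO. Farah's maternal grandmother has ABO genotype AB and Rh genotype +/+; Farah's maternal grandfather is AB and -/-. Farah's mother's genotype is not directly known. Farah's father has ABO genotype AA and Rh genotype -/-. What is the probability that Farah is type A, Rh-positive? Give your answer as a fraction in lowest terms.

1/4

Farah's mother's ABO genotype from AB × AB: 1/4 AA, 1/2 AB, 1/4 BB.
Crossing each possibility with the father AA and summing P(type A): 1/4·1 + 1/2·1/2 + 1/4·0 = 1/2.
Similarly for Rh via the mother's Rh distribution: P(Rh+) = 1/2.
Independent loci: 1/2 × 1/2 = 1/4.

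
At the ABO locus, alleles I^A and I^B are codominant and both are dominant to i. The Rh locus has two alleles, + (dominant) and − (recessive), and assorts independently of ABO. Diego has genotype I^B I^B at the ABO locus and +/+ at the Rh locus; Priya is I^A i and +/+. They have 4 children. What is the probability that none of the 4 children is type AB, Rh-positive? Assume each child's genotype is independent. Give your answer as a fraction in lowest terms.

1/16

ABO cross I^B I^B × I^A i → 1/2 B, 1/2 AB.
Rh cross +/+ × +/+ → 1 Rh+; so P(type AB, Rh-positive) = 1/2 × 1 = 1/2 per child.
P(not type AB, Rh-positive) = 1/2 for one child; (1/2)^4 = 1/16.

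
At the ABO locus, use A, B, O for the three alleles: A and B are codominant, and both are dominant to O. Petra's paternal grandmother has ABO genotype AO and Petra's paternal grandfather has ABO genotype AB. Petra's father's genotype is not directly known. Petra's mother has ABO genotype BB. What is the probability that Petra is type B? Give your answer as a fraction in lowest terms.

Petra's father's ABO genotype from AO × AB: 1/4 AA, 1/4 AB, 1/4 AO, 1/4 BO.
Crossing each possibility with the mother BB and summing P(type B): 1/4·0 + 1/4·1/2 + 1/4·1/2 + 1/4·1 = 1/2.

1/2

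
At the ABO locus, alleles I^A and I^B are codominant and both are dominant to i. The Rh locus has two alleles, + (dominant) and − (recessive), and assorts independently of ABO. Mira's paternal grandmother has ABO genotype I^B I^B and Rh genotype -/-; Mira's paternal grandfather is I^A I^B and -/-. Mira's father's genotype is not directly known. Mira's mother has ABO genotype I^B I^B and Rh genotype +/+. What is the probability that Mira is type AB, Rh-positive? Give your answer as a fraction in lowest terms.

1/4

Mira's father's ABO genotype from I^B I^B × I^A I^B: 1/2 I^A I^B, 1/2 I^B I^B.
Crossing each possibility with the mother I^B I^B and summing P(type AB): 1/2·1/2 + 1/2·0 = 1/4.
Similarly for Rh via the father's Rh distribution: P(Rh+) = 1.
Independent loci: 1/4 × 1 = 1/4.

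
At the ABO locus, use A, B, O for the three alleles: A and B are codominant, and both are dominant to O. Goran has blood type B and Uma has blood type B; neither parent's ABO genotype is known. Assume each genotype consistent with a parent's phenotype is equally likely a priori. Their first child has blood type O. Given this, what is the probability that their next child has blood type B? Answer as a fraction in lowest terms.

3/4

Possible genotypes: Goran ∈ {BB, BO}; Uma ∈ {BB, BO}.
Weight each parental genotype pair by prior × P(type-O child):
  BO × BO: posterior weight 1; P(next child type B) = 3/4.
Weighted sum = 3/4.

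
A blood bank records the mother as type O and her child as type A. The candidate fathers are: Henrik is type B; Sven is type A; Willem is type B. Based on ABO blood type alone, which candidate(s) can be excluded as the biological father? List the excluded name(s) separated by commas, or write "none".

Henrik, Willem

A candidate is excluded only if no genotype consistent with his phenotype could produce a type A child with a type O mother.
Henrik (type B): no genotype consistent with that phenotype can produce a type-A child with a type-O mother.
Willem (type B): no genotype consistent with that phenotype can produce a type-A child with a type-O mother.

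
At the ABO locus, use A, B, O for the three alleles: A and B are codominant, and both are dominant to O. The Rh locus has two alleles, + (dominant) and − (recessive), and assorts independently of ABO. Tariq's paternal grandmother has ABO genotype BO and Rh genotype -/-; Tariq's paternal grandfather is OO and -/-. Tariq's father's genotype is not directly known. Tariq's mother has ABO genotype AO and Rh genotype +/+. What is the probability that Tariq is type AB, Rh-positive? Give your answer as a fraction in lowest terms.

1/8

Tariq's father's ABO genotype from BO × OO: 1/2 BO, 1/2 OO.
Crossing each possibility with the mother AO and summing P(type AB): 1/2·1/4 + 1/2·0 = 1/8.
Similarly for Rh via the father's Rh distribution: P(Rh+) = 1.
Independent loci: 1/8 × 1 = 1/8.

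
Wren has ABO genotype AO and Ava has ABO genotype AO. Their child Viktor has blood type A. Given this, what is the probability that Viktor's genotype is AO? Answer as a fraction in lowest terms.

Cross AO × AO → 1/4 AA, 1/2 AO, 1/4 OO.
Type-A genotypes among offspring: AA (1/4), AO (1/2); total 3/4.
P(AO | type A) = (1/2) / (3/4) = 2/3.

2/3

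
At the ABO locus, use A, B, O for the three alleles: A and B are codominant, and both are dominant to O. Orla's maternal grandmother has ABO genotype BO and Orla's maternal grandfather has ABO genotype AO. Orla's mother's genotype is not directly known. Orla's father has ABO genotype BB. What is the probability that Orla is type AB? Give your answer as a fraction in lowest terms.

Orla's mother's ABO genotype from BO × AO: 1/4 AB, 1/4 AO, 1/4 BO, 1/4 OO.
Crossing each possibility with the father BB and summing P(type AB): 1/4·1/2 + 1/4·1/2 + 1/4·0 + 1/4·0 = 1/4.

1/4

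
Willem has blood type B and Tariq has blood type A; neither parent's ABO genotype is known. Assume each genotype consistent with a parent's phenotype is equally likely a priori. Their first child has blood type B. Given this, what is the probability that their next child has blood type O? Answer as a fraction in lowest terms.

Possible genotypes: Willem ∈ {BB, BO}; Tariq ∈ {AA, AO}.
Weight each parental genotype pair by prior × P(type-B child):
  BB × AO: posterior weight 2/3; P(next child type O) = 0.
  BO × AO: posterior weight 1/3; P(next child type O) = 1/4.
Weighted sum = 1/12.

1/12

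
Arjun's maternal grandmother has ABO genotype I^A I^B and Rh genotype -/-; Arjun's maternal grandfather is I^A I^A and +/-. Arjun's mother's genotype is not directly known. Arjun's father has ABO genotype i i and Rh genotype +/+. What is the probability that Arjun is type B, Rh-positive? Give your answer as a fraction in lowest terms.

1/4

Arjun's mother's ABO genotype from I^A I^B × I^A I^A: 1/2 I^A I^A, 1/2 I^A I^B.
Crossing each possibility with the father i i and summing P(type B): 1/2·0 + 1/2·1/2 = 1/4.
Similarly for Rh via the mother's Rh distribution: P(Rh+) = 1.
Independent loci: 1/4 × 1 = 1/4.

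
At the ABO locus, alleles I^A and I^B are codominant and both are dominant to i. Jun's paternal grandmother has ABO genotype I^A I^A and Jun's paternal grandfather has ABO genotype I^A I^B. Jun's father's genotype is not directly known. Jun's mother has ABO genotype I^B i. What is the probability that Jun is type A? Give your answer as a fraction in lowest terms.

Jun's father's ABO genotype from I^A I^A × I^A I^B: 1/2 I^A I^A, 1/2 I^A I^B.
Crossing each possibility with the mother I^B i and summing P(type A): 1/2·1/2 + 1/2·1/4 = 3/8.

3/8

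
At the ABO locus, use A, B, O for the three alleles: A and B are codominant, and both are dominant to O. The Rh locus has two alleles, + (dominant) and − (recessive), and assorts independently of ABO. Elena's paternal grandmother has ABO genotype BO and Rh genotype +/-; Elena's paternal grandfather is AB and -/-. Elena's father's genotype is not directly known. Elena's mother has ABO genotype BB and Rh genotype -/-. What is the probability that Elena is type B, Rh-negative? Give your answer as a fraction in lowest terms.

9/16

Elena's father's ABO genotype from BO × AB: 1/4 AB, 1/4 AO, 1/4 BB, 1/4 BO.
Crossing each possibility with the mother BB and summing P(type B): 1/4·1/2 + 1/4·1/2 + 1/4·1 + 1/4·1 = 3/4.
Similarly for Rh via the father's Rh distribution: P(Rh-) = 3/4.
Independent loci: 3/4 × 3/4 = 9/16.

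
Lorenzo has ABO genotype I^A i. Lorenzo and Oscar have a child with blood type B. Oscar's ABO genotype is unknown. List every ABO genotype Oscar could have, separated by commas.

For each candidate genotype of Oscar, check whether crossing it with I^A i can produce every observed child phenotype.
  I^A I^A → possible child types {A} ✗
  I^A I^B → possible child types {A, B, AB} ✓
  I^A i → possible child types {O, A} ✗
  I^B I^B → possible child types {B, AB} ✓
  I^B i → possible child types {O, A, B, AB} ✓
  i i → possible child types {O, A} ✗

I^A I^B, I^B I^B, I^B i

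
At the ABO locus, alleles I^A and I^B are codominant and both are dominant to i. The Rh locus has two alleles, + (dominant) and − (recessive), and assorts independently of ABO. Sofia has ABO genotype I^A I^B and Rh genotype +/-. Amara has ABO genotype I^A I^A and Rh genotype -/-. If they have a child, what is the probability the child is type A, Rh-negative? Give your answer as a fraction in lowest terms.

ABO cross I^A I^B × I^A I^A → offspring phenotypes: 1/2 A, 1/2 AB.
Rh cross +/- × -/- → 1/2 Rh+, 1/2 Rh-.
Independent loci: P(type A, Rh-negative) = 1/2 × 1/2 = 1/4.

1/4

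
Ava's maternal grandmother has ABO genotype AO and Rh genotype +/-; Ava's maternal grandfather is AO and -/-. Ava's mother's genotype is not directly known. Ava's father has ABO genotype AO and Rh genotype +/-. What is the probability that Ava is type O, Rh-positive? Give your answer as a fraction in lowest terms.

Ava's mother's ABO genotype from AO × AO: 1/4 AA, 1/2 AO, 1/4 OO.
Crossing each possibility with the father AO and summing P(type O): 1/4·0 + 1/2·1/4 + 1/4·1/2 = 1/4.
Similarly for Rh via the mother's Rh distribution: P(Rh+) = 5/8.
Independent loci: 1/4 × 5/8 = 5/32.

5/32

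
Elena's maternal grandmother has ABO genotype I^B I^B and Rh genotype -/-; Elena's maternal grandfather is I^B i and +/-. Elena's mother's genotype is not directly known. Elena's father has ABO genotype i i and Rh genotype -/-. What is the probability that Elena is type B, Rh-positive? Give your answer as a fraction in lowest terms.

3/16

Elena's mother's ABO genotype from I^B I^B × I^B i: 1/2 I^B I^B, 1/2 I^B i.
Crossing each possibility with the father i i and summing P(type B): 1/2·1 + 1/2·1/2 = 3/4.
Similarly for Rh via the mother's Rh distribution: P(Rh+) = 1/4.
Independent loci: 3/4 × 1/4 = 3/16.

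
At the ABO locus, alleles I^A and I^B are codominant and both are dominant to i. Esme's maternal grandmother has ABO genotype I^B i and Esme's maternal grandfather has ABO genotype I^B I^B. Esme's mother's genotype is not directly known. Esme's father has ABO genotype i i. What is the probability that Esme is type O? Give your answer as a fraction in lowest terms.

Esme's mother's ABO genotype from I^B i × I^B I^B: 1/2 I^B I^B, 1/2 I^B i.
Crossing each possibility with the father i i and summing P(type O): 1/2·0 + 1/2·1/2 = 1/4.

1/4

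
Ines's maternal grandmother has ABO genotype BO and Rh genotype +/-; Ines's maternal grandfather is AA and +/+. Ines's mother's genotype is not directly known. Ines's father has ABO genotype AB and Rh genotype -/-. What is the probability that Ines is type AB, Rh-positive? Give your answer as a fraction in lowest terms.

9/32

Ines's mother's ABO genotype from BO × AA: 1/2 AB, 1/2 AO.
Crossing each possibility with the father AB and summing P(type AB): 1/2·1/2 + 1/2·1/4 = 3/8.
Similarly for Rh via the mother's Rh distribution: P(Rh+) = 3/4.
Independent loci: 3/8 × 3/4 = 9/32.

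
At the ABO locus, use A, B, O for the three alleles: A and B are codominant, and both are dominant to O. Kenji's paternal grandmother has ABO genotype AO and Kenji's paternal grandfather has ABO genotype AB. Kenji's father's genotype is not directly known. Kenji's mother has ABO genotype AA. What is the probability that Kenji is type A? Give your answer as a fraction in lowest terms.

Kenji's father's ABO genotype from AO × AB: 1/4 AA, 1/4 AB, 1/4 AO, 1/4 BO.
Crossing each possibility with the mother AA and summing P(type A): 1/4·1 + 1/4·1/2 + 1/4·1 + 1/4·1/2 = 3/4.

3/4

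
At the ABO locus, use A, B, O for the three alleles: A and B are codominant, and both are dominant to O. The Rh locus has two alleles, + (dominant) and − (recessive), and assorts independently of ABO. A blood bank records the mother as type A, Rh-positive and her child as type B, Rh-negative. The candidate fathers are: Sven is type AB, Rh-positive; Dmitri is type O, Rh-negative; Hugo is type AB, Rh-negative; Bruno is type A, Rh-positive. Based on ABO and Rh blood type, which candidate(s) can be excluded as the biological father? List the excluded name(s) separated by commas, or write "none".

A candidate is excluded only if no genotype consistent with his phenotype could produce a type B, Rh-negative child with a type A, Rh-positive mother.
Dmitri (type O, Rh-): no genotype consistent with that phenotype can produce a type-B Rh- child with a type-A mother.
Bruno (type A, Rh+): no genotype consistent with that phenotype can produce a type-B Rh- child with a type-A mother.

Dmitri, Bruno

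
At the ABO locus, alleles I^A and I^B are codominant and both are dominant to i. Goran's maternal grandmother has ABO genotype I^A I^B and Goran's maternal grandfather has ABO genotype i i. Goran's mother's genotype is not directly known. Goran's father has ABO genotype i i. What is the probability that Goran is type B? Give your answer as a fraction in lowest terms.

1/4

Goran's mother's ABO genotype from I^A I^B × i i: 1/2 I^A i, 1/2 I^B i.
Crossing each possibility with the father i i and summing P(type B): 1/2·0 + 1/2·1/2 = 1/4.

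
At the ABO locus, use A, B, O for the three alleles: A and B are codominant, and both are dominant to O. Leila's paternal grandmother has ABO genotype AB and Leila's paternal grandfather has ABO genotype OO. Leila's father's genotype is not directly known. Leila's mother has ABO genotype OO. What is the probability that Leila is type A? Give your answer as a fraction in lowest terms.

1/4

Leila's father's ABO genotype from AB × OO: 1/2 AO, 1/2 BO.
Crossing each possibility with the mother OO and summing P(type A): 1/2·1/2 + 1/2·0 = 1/4.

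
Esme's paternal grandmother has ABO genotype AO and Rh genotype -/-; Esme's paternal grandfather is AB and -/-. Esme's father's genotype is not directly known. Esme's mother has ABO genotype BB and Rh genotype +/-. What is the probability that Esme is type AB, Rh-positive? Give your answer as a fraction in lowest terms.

Esme's father's ABO genotype from AO × AB: 1/4 AA, 1/4 AB, 1/4 AO, 1/4 BO.
Crossing each possibility with the mother BB and summing P(type AB): 1/4·1 + 1/4·1/2 + 1/4·1/2 + 1/4·0 = 1/2.
Similarly for Rh via the father's Rh distribution: P(Rh+) = 1/2.
Independent loci: 1/2 × 1/2 = 1/4.

1/4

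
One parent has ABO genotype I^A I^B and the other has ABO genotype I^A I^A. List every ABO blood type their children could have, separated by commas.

A, AB

Gametes from I^A I^B × I^A I^A give offspring ABO genotypes I^A I^A, I^A I^B, i.e. phenotypes A, AB.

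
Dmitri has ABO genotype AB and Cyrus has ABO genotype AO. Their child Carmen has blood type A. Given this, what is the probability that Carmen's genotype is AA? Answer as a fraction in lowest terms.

Cross AB × AO → 1/4 AA, 1/4 AB, 1/4 AO, 1/4 BO.
Type-A genotypes among offspring: AA (1/4), AO (1/4); total 1/2.
P(AA | type A) = (1/4) / (1/2) = 1/2.

1/2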